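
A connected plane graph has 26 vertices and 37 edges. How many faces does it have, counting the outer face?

Euler's formula for a connected plane graph: V − E + F = 2, so F = 2 − 26 + 37 = 13.

13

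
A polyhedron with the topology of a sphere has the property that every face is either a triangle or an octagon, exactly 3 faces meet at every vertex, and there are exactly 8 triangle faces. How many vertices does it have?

Let x be the number of octagons; then F = 8 + x.
Edge–face incidences: 2E = 3·8 + 8·x = 24 + 8x.
Every vertex has degree 3, so 3V = 2E.
Euler: V − E + F = 2 ⇒ (2E)/3 − E + (8 + x) = 2.
Multiply by 6: 2·(2E) − 3·(2E) + 6·(8 + x) = 12, i.e. 48 + 6x − (24 + 8x) = 12.
Collecting terms: −2x + 24 = 12, so −2x = −12, so x = 6.
Then 2E = 24 + 8·6 = 72, so E = 36, V = 2E/3 = 24, F = 8 + 6 = 14.

24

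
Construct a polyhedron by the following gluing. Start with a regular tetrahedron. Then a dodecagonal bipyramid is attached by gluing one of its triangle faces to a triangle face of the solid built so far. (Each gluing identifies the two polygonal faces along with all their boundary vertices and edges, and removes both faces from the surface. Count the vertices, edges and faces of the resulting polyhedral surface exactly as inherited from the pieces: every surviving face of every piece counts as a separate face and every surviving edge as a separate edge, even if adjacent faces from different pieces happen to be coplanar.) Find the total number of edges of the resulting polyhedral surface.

A regular tetrahedron: V=4, E=6, F=4.
Attach a dodecagonal bipyramid (V=14, E=36, F=24) along a 3-gon: merge 3 vertices and 3 edges, delete both glued faces → V=15, E=39, F=26.
Check: V − E + F = 15 − 39 + 26 = 2.

39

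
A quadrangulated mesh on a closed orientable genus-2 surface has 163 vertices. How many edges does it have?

330

χ = 2 − 2·2 = -2, and every face is a square so 4F = 2E.
V − E + F = -2 with E = 4F/2 gives 163 − (4/2 − 1)·F = -2, so F = 165 and E = 330.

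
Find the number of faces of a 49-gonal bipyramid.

A bipyramid over an n-gon has 2n triangular faces and n + 2 vertices: V = 49 + 2 = 51, E = 3·49 = 147, F = 2·49 = 98.

98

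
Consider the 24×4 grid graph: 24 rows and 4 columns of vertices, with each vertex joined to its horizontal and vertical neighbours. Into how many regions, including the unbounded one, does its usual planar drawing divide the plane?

70

The grid has V = 24·4 = 96 vertices and E = 24·3 + 4·23 = 164 edges.
F = 2 − V + E = 2 − 96 + 164 = 70.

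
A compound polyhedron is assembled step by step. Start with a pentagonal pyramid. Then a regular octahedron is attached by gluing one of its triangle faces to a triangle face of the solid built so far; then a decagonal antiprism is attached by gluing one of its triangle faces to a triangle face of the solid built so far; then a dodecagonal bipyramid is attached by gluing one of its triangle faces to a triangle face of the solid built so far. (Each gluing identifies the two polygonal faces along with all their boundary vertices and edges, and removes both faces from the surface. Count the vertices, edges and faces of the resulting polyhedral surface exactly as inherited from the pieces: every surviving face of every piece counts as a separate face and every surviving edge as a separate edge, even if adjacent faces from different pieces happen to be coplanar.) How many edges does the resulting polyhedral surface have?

89

A pentagonal pyramid: V=6, E=10, F=6.
Attach a regular octahedron (V=6, E=12, F=8) along a 3-gon: merge 3 vertices and 3 edges, delete both glued faces → V=9, E=19, F=12.
Attach a decagonal antiprism (V=20, E=40, F=22) along a 3-gon: merge 3 vertices and 3 edges, delete both glued faces → V=26, E=56, F=32.
Attach a dodecagonal bipyramid (V=14, E=36, F=24) along a 3-gon: merge 3 vertices and 3 edges, delete both glued faces → V=37, E=89, F=54.
Check: V − E + F = 37 − 89 + 54 = 2.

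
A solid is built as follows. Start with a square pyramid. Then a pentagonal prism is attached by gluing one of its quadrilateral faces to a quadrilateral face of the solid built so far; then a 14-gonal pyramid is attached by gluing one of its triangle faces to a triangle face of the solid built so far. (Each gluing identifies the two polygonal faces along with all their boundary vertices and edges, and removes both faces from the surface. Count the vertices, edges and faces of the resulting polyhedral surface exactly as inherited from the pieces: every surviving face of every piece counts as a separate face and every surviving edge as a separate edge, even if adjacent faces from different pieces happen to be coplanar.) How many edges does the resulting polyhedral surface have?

44

A square pyramid: V=5, E=8, F=5.
Attach a pentagonal prism (V=10, E=15, F=7) along a 4-gon: merge 4 vertices and 4 edges, delete both glued faces → V=11, E=19, F=10.
Attach a 14-gonal pyramid (V=15, E=28, F=15) along a 3-gon: merge 3 vertices and 3 edges, delete both glued faces → V=23, E=44, F=23.
Check: V − E + F = 23 − 44 + 23 = 2.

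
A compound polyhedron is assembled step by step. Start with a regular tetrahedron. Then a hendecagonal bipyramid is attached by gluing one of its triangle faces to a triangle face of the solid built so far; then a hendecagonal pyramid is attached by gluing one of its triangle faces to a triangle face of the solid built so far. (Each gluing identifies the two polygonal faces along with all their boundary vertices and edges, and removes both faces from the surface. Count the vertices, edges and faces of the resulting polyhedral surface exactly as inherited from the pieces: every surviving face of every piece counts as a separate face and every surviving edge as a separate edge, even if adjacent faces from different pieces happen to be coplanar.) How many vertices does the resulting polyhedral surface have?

23

A regular tetrahedron: V=4, E=6, F=4.
Attach a hendecagonal bipyramid (V=13, E=33, F=22) along a 3-gon: merge 3 vertices and 3 edges, delete both glued faces → V=14, E=36, F=24.
Attach a hendecagonal pyramid (V=12, E=22, F=12) along a 3-gon: merge 3 vertices and 3 edges, delete both glued faces → V=23, E=55, F=34.
Check: V − E + F = 23 − 55 + 34 = 2.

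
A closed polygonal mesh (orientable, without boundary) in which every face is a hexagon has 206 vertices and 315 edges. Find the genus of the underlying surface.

Every face is a hexagon and each edge borders two faces, so 6F = 2·315, giving F = 105.
χ = V − E + F = 206 − 315 + 105 = -4.
For a closed orientable surface χ = 2 − 2g, so g = (2 − (-4))/2 = 3.

3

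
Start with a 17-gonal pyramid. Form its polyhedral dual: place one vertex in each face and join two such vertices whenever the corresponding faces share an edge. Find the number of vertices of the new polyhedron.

18

The base solid has V = 18, E = 34, F = 18.
The dual swaps V and F and preserves E: V′ = F = 18, E′ = E = 34, F′ = V = 18.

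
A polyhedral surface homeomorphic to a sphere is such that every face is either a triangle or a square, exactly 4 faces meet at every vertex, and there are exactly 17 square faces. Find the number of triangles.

8

Let x be the number of triangles; then F = 17 + x.
Edge–face incidences: 2E = 4·17 + 3·x = 68 + 3x.
Every vertex has degree 4, so 4V = 2E.
Euler: V − E + F = 2 ⇒ (2E)/4 − E + (17 + x) = 2.
Multiply by 8: 2·(2E) − 4·(2E) + 8·(17 + x) = 16, i.e. 136 + 8x − 2·(68 + 3x) = 16.
Collecting terms: 2x = 16, so x = 8.
Then 2E = 68 + 3·8 = 92, so E = 46, V = 2E/4 = 23, F = 17 + 8 = 25.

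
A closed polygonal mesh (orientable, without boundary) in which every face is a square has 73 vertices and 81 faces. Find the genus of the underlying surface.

Every face is a square, so 2E = 4·81 = 324, giving E = 162.
χ = V − E + F = 73 − 162 + 81 = -8.
For a closed orientable surface χ = 2 − 2g, so g = (2 − (-8))/2 = 5.

5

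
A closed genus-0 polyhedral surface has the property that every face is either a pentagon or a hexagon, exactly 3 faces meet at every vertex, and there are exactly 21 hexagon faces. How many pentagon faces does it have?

12

Let x be the number of pentagons; then F = 21 + x.
Edge–face incidences: 2E = 6·21 + 5·x = 126 + 5x.
Every vertex has degree 3, so 3V = 2E.
Euler: V − E + F = 2 ⇒ (2E)/3 − E + (21 + x) = 2.
Multiply by 6: 2·(2E) − 3·(2E) + 6·(21 + x) = 12, i.e. 126 + 6x − (126 + 5x) = 12.
Collecting terms: x = 12.
Then 2E = 126 + 5·12 = 186, so E = 93, V = 2E/3 = 62, F = 21 + 12 = 33.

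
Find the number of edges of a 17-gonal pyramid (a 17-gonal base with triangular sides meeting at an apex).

A pyramid on an n-gon base has one n-gon and n triangles: V = 17 + 1 = 18, E = 2·17 = 34, F = 17 + 1 = 18.

34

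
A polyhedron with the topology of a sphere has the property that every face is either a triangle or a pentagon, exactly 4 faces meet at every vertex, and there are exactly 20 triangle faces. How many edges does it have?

60

Let x be the number of pentagons; then F = 20 + x.
Edge–face incidences: 2E = 3·20 + 5·x = 60 + 5x.
Every vertex has degree 4, so 4V = 2E.
Euler: V − E + F = 2 ⇒ (2E)/4 − E + (20 + x) = 2.
Multiply by 8: 2·(2E) − 4·(2E) + 8·(20 + x) = 16, i.e. 160 + 8x − 2·(60 + 5x) = 16.
Collecting terms: −2x + 40 = 16, so −2x = −24, so x = 12.
Then 2E = 60 + 5·12 = 120, so E = 60, V = 2E/4 = 30, F = 20 + 12 = 32.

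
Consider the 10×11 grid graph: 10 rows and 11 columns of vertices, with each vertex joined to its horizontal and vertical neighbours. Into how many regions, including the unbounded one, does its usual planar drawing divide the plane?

The grid has V = 10·11 = 110 vertices and E = 10·10 + 11·9 = 199 edges.
F = 2 − V + E = 2 − 110 + 199 = 91.

91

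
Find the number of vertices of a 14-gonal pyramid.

15

A pyramid on an n-gon base has one n-gon and n triangles: V = 14 + 1 = 15, E = 2·14 = 28, F = 14 + 1 = 15.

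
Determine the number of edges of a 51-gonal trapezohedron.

204

The n-trapezohedron (dual of the n-antiprism) has V = 2·51 + 2 = 104, E = 4·51 = 204, F = 2·51 = 102.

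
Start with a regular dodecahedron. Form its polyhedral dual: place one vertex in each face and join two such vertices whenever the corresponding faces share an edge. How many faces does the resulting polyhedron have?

20

The base solid has V = 20, E = 30, F = 12.
The dual swaps V and F and preserves E: V′ = F = 12, E′ = E = 30, F′ = V = 20.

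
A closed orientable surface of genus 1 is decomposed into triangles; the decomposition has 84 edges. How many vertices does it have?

χ = 2 − 2·1 = 0, and every face is a triangle so 3F = 2E.
F = 2E/3 = 56. Then V = 0 + E − F = 0 + 84 − 56 = 28.

28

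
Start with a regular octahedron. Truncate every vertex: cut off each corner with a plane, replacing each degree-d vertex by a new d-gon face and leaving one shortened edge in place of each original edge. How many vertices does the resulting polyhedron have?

The base solid has V = 6, E = 12, F = 8.
Truncation replaces each original edge-end by a new vertex, so V′ = 2E = 24.
Each original edge survives, and each old vertex of degree d contributes d new edges; summing degrees gives Σd = 2E, so E′ = E + 2E = 3E = 36.
Each original face survives and each original vertex becomes one new face: F′ = F + V = 14.

24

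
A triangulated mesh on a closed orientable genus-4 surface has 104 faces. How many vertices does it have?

χ = 2 − 2·4 = -6, and every face is a triangle so 3F = 2E.
E = 3·104/2 = 156. Then V = -6 + E − F = -6 + 156 − 104 = 46.

46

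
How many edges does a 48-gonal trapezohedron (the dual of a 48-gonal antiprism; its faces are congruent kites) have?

The n-trapezohedron (dual of the n-antiprism) has V = 2·48 + 2 = 98, E = 4·48 = 192, F = 2·48 = 96.

192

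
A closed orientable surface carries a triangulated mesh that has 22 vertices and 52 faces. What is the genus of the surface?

3

Every face is a triangle, so 2E = 3·52 = 156, giving E = 78.
χ = V − E + F = 22 − 78 + 52 = -4.
For a closed orientable surface χ = 2 − 2g, so g = (2 − (-4))/2 = 3.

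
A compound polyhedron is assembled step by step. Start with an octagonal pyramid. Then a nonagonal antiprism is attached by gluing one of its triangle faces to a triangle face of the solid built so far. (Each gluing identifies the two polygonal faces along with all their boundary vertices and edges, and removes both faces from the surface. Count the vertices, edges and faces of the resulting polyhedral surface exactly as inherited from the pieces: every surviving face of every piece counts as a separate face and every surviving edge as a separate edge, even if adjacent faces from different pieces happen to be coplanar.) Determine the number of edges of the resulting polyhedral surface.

49

An octagonal pyramid: V=9, E=16, F=9.
Attach a nonagonal antiprism (V=18, E=36, F=20) along a 3-gon: merge 3 vertices and 3 edges, delete both glued faces → V=24, E=49, F=27.
Check: V − E + F = 24 − 49 + 27 = 2.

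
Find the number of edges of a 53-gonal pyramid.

106

A pyramid on an n-gon base has one n-gon and n triangles: V = 53 + 1 = 54, E = 2·53 = 106, F = 53 + 1 = 54.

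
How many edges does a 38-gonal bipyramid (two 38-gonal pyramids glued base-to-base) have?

A bipyramid over an n-gon has 2n triangular faces and n + 2 vertices: V = 38 + 2 = 40, E = 3·38 = 114, F = 2·38 = 76.
Check: V − E + F = 40 − 114 + 76 = 2.

114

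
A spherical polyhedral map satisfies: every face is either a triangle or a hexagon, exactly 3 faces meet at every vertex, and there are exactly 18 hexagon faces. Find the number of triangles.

Let x be the number of triangles; then F = 18 + x.
Edge–face incidences: 2E = 6·18 + 3·x = 108 + 3x.
Every vertex has degree 3, so 3V = 2E.
Euler: V − E + F = 2 ⇒ (2E)/3 − E + (18 + x) = 2.
Multiply by 6: 2·(2E) − 3·(2E) + 6·(18 + x) = 12, i.e. 108 + 6x − (108 + 3x) = 12.
Collecting terms: 3x = 12, so x = 4.
Then 2E = 108 + 3·4 = 120, so E = 60, V = 2E/3 = 40, F = 18 + 4 = 22.

4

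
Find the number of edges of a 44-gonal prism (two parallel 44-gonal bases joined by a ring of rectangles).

132

A prism on an n-gon has two n-gon bases and n rectangular sides: V = 2·44 = 88, E = 3·44 = 132, F = 44 + 2 = 46.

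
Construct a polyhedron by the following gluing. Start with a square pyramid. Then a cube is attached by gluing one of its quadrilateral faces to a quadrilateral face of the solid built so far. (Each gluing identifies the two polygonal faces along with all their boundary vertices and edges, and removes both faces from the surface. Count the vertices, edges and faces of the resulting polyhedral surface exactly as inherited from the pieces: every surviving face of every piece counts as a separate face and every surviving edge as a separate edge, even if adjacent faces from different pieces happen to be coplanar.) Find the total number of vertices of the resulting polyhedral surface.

9

A square pyramid: V=5, E=8, F=5.
Attach a cube (V=8, E=12, F=6) along a 4-gon: merge 4 vertices and 4 edges, delete both glued faces → V=9, E=16, F=9.
Check: V − E + F = 9 − 16 + 9 = 2.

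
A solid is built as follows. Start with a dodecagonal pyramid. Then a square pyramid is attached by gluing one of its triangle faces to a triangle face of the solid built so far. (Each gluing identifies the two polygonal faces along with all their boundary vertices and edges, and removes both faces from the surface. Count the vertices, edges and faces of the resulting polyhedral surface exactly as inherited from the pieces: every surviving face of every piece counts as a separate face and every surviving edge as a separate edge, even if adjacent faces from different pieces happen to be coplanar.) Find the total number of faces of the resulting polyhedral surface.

16

A dodecagonal pyramid: V=13, E=24, F=13.
Attach a square pyramid (V=5, E=8, F=5) along a 3-gon: merge 3 vertices and 3 edges, delete both glued faces → V=15, E=29, F=16.
Check: V − E + F = 15 − 29 + 16 = 2.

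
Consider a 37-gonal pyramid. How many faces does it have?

38

A pyramid on an n-gon base has one n-gon and n triangles: V = 37 + 1 = 38, E = 2·37 = 74, F = 37 + 1 = 38.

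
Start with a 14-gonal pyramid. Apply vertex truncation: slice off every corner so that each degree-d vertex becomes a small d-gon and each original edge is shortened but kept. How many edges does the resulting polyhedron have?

The base solid has V = 15, E = 28, F = 15.
Truncation replaces each original edge-end by a new vertex, so V′ = 2E = 56.
Each original edge survives, and each old vertex of degree d contributes d new edges; summing degrees gives Σd = 2E, so E′ = E + 2E = 3E = 84.
Each original face survives and each original vertex becomes one new face: F′ = F + V = 30.

84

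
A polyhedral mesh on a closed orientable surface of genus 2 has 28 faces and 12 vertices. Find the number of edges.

42

For a closed orientable surface of genus 2, χ = 2 − 2·2 = -2.
E = V + F − (-2) = 12 + 28 − (-2) = 42.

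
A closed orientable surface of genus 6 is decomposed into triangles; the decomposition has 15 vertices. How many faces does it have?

50

χ = 2 − 2·6 = -10, and every face is a triangle so 3F = 2E.
V − E + F = -10 with E = 3F/2 gives 15 − (3/2 − 1)·F = -10, so F = 50 and E = 75.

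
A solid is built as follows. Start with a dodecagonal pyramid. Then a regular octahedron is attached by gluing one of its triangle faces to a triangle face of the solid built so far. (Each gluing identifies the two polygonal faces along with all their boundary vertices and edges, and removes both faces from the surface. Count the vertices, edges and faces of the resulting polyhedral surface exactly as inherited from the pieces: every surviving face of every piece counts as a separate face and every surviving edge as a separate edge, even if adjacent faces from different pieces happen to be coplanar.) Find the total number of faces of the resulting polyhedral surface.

A dodecagonal pyramid: V=13, E=24, F=13.
Attach a regular octahedron (V=6, E=12, F=8) along a 3-gon: merge 3 vertices and 3 edges, delete both glued faces → V=16, E=33, F=19.
Check: V − E + F = 16 − 33 + 19 = 2.

19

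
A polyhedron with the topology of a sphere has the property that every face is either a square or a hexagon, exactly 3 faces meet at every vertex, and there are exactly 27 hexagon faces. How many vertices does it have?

Let x be the number of squares; then F = 27 + x.
Edge–face incidences: 2E = 6·27 + 4·x = 162 + 4x.
Every vertex has degree 3, so 3V = 2E.
Euler: V − E + F = 2 ⇒ (2E)/3 − E + (27 + x) = 2.
Multiply by 6: 2·(2E) − 3·(2E) + 6·(27 + x) = 12, i.e. 162 + 6x − (162 + 4x) = 12.
Collecting terms: 2x = 12, so x = 6.
Then 2E = 162 + 4·6 = 186, so E = 93, V = 2E/3 = 62, F = 27 + 6 = 33.

62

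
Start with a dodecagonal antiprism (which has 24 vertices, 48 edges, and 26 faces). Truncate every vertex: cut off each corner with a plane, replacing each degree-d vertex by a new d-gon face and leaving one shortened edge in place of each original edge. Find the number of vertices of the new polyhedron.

Truncation replaces each original edge-end by a new vertex, so V′ = 2E = 96.
Each original edge survives, and each old vertex of degree d contributes d new edges; summing degrees gives Σd = 2E, so E′ = E + 2E = 3E = 144.
Each original face survives and each original vertex becomes one new face: F′ = F + V = 50.

96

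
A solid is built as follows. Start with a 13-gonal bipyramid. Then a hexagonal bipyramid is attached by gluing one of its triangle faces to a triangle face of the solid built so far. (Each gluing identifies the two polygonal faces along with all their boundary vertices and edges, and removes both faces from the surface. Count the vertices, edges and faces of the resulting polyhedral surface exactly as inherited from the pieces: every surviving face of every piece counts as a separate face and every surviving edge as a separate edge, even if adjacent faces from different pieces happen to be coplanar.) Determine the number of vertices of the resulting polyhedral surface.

A 13-gonal bipyramid: V=15, E=39, F=26.
Attach a hexagonal bipyramid (V=8, E=18, F=12) along a 3-gon: merge 3 vertices and 3 edges, delete both glued faces → V=20, E=54, F=36.
Check: V − E + F = 20 − 54 + 36 = 2.

20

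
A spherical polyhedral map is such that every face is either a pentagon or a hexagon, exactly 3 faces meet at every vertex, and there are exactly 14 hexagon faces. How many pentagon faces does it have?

Let x be the number of pentagons; then F = 14 + x.
Edge–face incidences: 2E = 6·14 + 5·x = 84 + 5x.
Every vertex has degree 3, so 3V = 2E.
Euler: V − E + F = 2 ⇒ (2E)/3 − E + (14 + x) = 2.
Multiply by 6: 2·(2E) − 3·(2E) + 6·(14 + x) = 12, i.e. 84 + 6x − (84 + 5x) = 12.
Collecting terms: x = 12.
Then 2E = 84 + 5·12 = 144, so E = 72, V = 2E/3 = 48, F = 14 + 12 = 26.

12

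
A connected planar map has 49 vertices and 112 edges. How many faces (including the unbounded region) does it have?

Euler's formula for a connected plane graph: V − E + F = 2, so F = 2 − 49 + 112 = 65.

65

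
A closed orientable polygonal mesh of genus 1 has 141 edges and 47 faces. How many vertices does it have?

For a closed orientable surface of genus 1, χ = 2 − 2·1 = 0.
V = 0 + E − F = 0 + 141 − 47 = 94.

94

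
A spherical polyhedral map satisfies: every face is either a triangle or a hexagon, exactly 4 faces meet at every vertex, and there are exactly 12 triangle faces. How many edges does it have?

Let x be the number of hexagons; then F = 12 + x.
Edge–face incidences: 2E = 3·12 + 6·x = 36 + 6x.
Every vertex has degree 4, so 4V = 2E.
Euler: V − E + F = 2 ⇒ (2E)/4 − E + (12 + x) = 2.
Multiply by 8: 2·(2E) − 4·(2E) + 8·(12 + x) = 16, i.e. 96 + 8x − 2·(36 + 6x) = 16.
Collecting terms: −4x + 24 = 16, so −4x = −8, so x = 2.
Then 2E = 36 + 6·2 = 48, so E = 24, V = 2E/4 = 12, F = 12 + 2 = 14.

24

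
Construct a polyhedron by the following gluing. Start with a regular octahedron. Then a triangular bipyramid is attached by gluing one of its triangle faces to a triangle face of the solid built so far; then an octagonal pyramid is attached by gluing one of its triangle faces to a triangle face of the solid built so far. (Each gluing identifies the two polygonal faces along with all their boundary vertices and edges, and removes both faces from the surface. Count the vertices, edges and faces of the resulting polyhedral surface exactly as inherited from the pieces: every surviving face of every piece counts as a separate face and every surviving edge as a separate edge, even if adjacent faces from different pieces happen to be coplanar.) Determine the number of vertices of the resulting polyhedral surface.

14

A regular octahedron: V=6, E=12, F=8.
Attach a triangular bipyramid (V=5, E=9, F=6) along a 3-gon: merge 3 vertices and 3 edges, delete both glued faces → V=8, E=18, F=12.
Attach an octagonal pyramid (V=9, E=16, F=9) along a 3-gon: merge 3 vertices and 3 edges, delete both glued faces → V=14, E=31, F=19.
Check: V − E + F = 14 − 31 + 19 = 2.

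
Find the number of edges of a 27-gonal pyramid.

54

A pyramid on an n-gon base has one n-gon and n triangles: V = 27 + 1 = 28, E = 2·27 = 54, F = 27 + 1 = 28.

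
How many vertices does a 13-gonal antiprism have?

26

An antiprism on an n-gon has two n-gon caps and 2n triangles: V = 2·13 = 26, E = 4·13 = 52, F = 2·13 + 2 = 28.
Check: V − E + F = 26 − 52 + 28 = 2.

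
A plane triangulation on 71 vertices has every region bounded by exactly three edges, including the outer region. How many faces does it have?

In a plane triangulation 3F = 2E and V − E + F = 2, so F = 2V − 4 = 2·71 − 4 = 138.

138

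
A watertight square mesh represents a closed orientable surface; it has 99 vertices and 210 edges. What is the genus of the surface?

4

Every face is a square and each edge borders two faces, so 4F = 2·210, giving F = 105.
χ = V − E + F = 99 − 210 + 105 = -6.
For a closed orientable surface χ = 2 − 2g, so g = (2 − (-6))/2 = 4.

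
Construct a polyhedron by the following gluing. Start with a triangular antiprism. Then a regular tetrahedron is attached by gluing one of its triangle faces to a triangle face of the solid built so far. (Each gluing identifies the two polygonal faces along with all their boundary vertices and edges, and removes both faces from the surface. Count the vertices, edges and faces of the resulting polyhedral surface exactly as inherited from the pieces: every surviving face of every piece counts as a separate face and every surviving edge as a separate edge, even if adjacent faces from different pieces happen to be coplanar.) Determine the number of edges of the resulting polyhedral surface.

A triangular antiprism: V=6, E=12, F=8.
Attach a regular tetrahedron (V=4, E=6, F=4) along a 3-gon: merge 3 vertices and 3 edges, delete both glued faces → V=7, E=15, F=10.
Check: V − E + F = 7 − 15 + 10 = 2.

15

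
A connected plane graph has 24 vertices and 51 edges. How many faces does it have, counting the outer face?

Euler's formula for a connected plane graph: V − E + F = 2, so F = 2 − 24 + 51 = 29.

29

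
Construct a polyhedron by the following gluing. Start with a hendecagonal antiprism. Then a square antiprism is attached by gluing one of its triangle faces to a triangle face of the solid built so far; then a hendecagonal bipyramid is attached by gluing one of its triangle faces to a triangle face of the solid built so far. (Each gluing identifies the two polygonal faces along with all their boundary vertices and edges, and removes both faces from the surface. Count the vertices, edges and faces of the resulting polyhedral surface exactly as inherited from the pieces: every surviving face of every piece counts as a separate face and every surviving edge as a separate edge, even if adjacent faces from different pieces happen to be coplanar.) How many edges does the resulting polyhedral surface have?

A hendecagonal antiprism: V=22, E=44, F=24.
Attach a square antiprism (V=8, E=16, F=10) along a 3-gon: merge 3 vertices and 3 edges, delete both glued faces → V=27, E=57, F=32.
Attach a hendecagonal bipyramid (V=13, E=33, F=22) along a 3-gon: merge 3 vertices and 3 edges, delete both glued faces → V=37, E=87, F=52.
Check: V − E + F = 37 − 87 + 52 = 2.

87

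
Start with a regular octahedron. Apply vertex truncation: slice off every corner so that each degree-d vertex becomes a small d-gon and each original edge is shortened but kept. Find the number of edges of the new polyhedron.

36

The base solid has V = 6, E = 12, F = 8.
Truncation replaces each original edge-end by a new vertex, so V′ = 2E = 24.
Each original edge survives, and each old vertex of degree d contributes d new edges; summing degrees gives Σd = 2E, so E′ = E + 2E = 3E = 36.
Each original face survives and each original vertex becomes one new face: F′ = F + V = 14.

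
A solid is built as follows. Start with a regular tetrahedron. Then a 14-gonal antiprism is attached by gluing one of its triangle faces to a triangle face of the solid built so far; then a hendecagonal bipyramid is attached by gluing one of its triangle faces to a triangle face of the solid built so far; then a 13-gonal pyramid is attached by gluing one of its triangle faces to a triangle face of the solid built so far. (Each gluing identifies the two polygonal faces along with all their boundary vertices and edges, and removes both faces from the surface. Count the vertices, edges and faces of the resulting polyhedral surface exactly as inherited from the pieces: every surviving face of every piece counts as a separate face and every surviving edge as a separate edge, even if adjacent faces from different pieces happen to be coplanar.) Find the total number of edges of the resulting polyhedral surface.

112

A regular tetrahedron: V=4, E=6, F=4.
Attach a 14-gonal antiprism (V=28, E=56, F=30) along a 3-gon: merge 3 vertices and 3 edges, delete both glued faces → V=29, E=59, F=32.
Attach a hendecagonal bipyramid (V=13, E=33, F=22) along a 3-gon: merge 3 vertices and 3 edges, delete both glued faces → V=39, E=89, F=52.
Attach a 13-gonal pyramid (V=14, E=26, F=14) along a 3-gon: merge 3 vertices and 3 edges, delete both glued faces → V=50, E=112, F=64.
Check: V − E + F = 50 − 112 + 64 = 2.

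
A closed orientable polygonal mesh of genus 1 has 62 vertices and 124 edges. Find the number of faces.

For a closed orientable surface of genus 1, χ = 2 − 2·1 = 0.
F = 0 − V + E = 0 − 62 + 124 = 62.

62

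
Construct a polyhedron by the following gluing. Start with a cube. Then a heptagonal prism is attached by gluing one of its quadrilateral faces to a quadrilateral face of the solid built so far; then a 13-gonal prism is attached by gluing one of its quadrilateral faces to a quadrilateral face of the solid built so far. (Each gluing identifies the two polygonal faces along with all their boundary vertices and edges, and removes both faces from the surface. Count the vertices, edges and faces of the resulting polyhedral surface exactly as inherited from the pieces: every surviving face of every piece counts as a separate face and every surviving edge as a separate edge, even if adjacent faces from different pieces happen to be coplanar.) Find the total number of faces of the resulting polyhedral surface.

A cube: V=8, E=12, F=6.
Attach a heptagonal prism (V=14, E=21, F=9) along a 4-gon: merge 4 vertices and 4 edges, delete both glued faces → V=18, E=29, F=13.
Attach a 13-gonal prism (V=26, E=39, F=15) along a 4-gon: merge 4 vertices and 4 edges, delete both glued faces → V=40, E=64, F=26.
Check: V − E + F = 40 − 64 + 26 = 2.

26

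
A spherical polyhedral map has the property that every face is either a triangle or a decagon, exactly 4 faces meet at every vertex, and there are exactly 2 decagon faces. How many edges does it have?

40

Let x be the number of triangles; then F = 2 + x.
Edge–face incidences: 2E = 10·2 + 3·x = 20 + 3x.
Every vertex has degree 4, so 4V = 2E.
Euler: V − E + F = 2 ⇒ (2E)/4 − E + (2 + x) = 2.
Multiply by 8: 2·(2E) − 4·(2E) + 8·(2 + x) = 16, i.e. 16 + 8x − 2·(20 + 3x) = 16.
Collecting terms: 2x − 24 = 16, so 2x = 40, so x = 20.
Then 2E = 20 + 3·20 = 80, so E = 40, V = 2E/4 = 20, F = 2 + 20 = 22.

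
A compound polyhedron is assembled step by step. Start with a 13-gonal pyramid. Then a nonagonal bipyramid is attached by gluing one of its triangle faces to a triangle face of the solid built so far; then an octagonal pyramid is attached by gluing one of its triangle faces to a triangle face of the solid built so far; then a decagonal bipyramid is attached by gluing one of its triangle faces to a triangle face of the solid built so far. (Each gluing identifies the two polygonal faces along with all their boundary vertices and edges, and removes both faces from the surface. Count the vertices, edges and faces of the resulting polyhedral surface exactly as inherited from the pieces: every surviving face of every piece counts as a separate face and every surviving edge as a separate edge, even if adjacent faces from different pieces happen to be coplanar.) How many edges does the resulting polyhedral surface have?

A 13-gonal pyramid: V=14, E=26, F=14.
Attach a nonagonal bipyramid (V=11, E=27, F=18) along a 3-gon: merge 3 vertices and 3 edges, delete both glued faces → V=22, E=50, F=30.
Attach an octagonal pyramid (V=9, E=16, F=9) along a 3-gon: merge 3 vertices and 3 edges, delete both glued faces → V=28, E=63, F=37.
Attach a decagonal bipyramid (V=12, E=30, F=20) along a 3-gon: merge 3 vertices and 3 edges, delete both glued faces → V=37, E=90, F=55.
Check: V − E + F = 37 − 90 + 55 = 2.

90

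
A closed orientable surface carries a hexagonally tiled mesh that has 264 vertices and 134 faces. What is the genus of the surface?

3

Every face is a hexagon, so 2E = 6·134 = 804, giving E = 402.
χ = V − E + F = 264 − 402 + 134 = -4.
For a closed orientable surface χ = 2 − 2g, so g = (2 − (-4))/2 = 3.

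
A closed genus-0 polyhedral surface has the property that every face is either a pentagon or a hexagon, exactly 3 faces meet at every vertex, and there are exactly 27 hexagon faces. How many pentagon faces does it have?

12

Let x be the number of pentagons; then F = 27 + x.
Edge–face incidences: 2E = 6·27 + 5·x = 162 + 5x.
Every vertex has degree 3, so 3V = 2E.
Euler: V − E + F = 2 ⇒ (2E)/3 − E + (27 + x) = 2.
Multiply by 6: 2·(2E) − 3·(2E) + 6·(27 + x) = 12, i.e. 162 + 6x − (162 + 5x) = 12.
Collecting terms: x = 12.
Then 2E = 162 + 5·12 = 222, so E = 111, V = 2E/3 = 74, F = 27 + 12 = 39.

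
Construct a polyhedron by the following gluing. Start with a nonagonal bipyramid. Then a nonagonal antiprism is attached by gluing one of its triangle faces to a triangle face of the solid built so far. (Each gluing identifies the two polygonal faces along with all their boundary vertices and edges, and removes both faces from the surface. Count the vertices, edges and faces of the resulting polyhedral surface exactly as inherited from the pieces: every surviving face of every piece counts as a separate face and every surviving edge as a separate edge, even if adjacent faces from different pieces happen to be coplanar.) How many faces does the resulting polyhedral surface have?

36

A nonagonal bipyramid: V=11, E=27, F=18.
Attach a nonagonal antiprism (V=18, E=36, F=20) along a 3-gon: merge 3 vertices and 3 edges, delete both glued faces → V=26, E=60, F=36.
Check: V − E + F = 26 − 60 + 36 = 2.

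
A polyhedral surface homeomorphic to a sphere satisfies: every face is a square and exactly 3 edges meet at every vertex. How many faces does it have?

6

Each face has 4 edges and each edge borders two faces, so 2E = 4F.
Each vertex has degree 3, so 3V = 2E and hence V = 4F/3.
Euler: V − E + F = 2 ⇒ (4F/3) − (4F/2) + F = 2.
Multiply by 6: (8 − 12 + 6)F = 12, i.e. 2F = 12.
So F = 6, E = 4·6/2 = 12, V = 4·6/3 = 8.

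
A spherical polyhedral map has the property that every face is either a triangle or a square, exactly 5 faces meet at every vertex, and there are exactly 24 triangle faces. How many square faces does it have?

Let x be the number of squares; then F = 24 + x.
Edge–face incidences: 2E = 3·24 + 4·x = 72 + 4x.
Every vertex has degree 5, so 5V = 2E.
Euler: V − E + F = 2 ⇒ (2E)/5 − E + (24 + x) = 2.
Multiply by 10: 2·(2E) − 5·(2E) + 10·(24 + x) = 20, i.e. 240 + 10x − 3·(72 + 4x) = 20.
Collecting terms: −2x + 24 = 20, so −2x = −4, so x = 2.
Then 2E = 72 + 4·2 = 80, so E = 40, V = 2E/5 = 16, F = 24 + 2 = 26.

2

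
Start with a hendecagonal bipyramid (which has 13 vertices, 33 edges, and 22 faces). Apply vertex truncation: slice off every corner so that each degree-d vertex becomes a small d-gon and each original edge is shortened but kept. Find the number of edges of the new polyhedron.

99

Truncation replaces each original edge-end by a new vertex, so V′ = 2E = 66.
Each original edge survives, and each old vertex of degree d contributes d new edges; summing degrees gives Σd = 2E, so E′ = E + 2E = 3E = 99.
Each original face survives and each original vertex becomes one new face: F′ = F + V = 35.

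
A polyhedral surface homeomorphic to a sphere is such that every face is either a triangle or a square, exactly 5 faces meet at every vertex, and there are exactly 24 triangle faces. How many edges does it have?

40

Let x be the number of squares; then F = 24 + x.
Edge–face incidences: 2E = 3·24 + 4·x = 72 + 4x.
Every vertex has degree 5, so 5V = 2E.
Euler: V − E + F = 2 ⇒ (2E)/5 − E + (24 + x) = 2.
Multiply by 10: 2·(2E) − 5·(2E) + 10·(24 + x) = 20, i.e. 240 + 10x − 3·(72 + 4x) = 20.
Collecting terms: −2x + 24 = 20, so −2x = −4, so x = 2.
Then 2E = 72 + 4·2 = 80, so E = 40, V = 2E/5 = 16, F = 24 + 2 = 26.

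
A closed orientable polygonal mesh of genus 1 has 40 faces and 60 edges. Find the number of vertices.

20

For a closed orientable surface of genus 1, χ = 2 − 2·1 = 0.
V = 0 + E − F = 0 + 60 − 40 = 20.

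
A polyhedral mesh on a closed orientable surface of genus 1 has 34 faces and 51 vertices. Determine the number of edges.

For a closed orientable surface of genus 1, χ = 2 − 2·1 = 0.
E = V + F − (0) = 51 + 34 − (0) = 85.

85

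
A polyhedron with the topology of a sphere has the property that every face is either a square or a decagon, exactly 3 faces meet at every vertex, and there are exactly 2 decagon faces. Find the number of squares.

10

Let x be the number of squares; then F = 2 + x.
Edge–face incidences: 2E = 10·2 + 4·x = 20 + 4x.
Every vertex has degree 3, so 3V = 2E.
Euler: V − E + F = 2 ⇒ (2E)/3 − E + (2 + x) = 2.
Multiply by 6: 2·(2E) − 3·(2E) + 6·(2 + x) = 12, i.e. 12 + 6x − (20 + 4x) = 12.
Collecting terms: 2x − 8 = 12, so 2x = 20, so x = 10.
Then 2E = 20 + 4·10 = 60, so E = 30, V = 2E/3 = 20, F = 2 + 10 = 12.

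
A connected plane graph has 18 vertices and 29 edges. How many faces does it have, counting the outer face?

Euler's formula for a connected plane graph: V − E + F = 2, so F = 2 − 18 + 29 = 13.

13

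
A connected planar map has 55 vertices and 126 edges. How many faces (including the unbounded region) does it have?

73

Euler's formula for a connected plane graph: V − E + F = 2, so F = 2 − 55 + 126 = 73.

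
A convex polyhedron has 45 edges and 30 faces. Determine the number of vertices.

17

Here V − E + F = 2.
V = 2 + E − F = 2 + 45 − 30 = 17.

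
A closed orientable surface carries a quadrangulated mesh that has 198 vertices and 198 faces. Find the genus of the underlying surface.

Every face is a square, so 2E = 4·198 = 792, giving E = 396.
χ = V − E + F = 198 − 396 + 198 = 0.
For a closed orientable surface χ = 2 − 2g, so g = (2 − (0))/2 = 1.

1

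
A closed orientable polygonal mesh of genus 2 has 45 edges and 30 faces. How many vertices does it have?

13

For a closed orientable surface of genus 2, χ = 2 − 2·2 = -2.
V = -2 + E − F = -2 + 45 − 30 = 13.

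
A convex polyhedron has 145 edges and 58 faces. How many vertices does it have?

89

Here V − E + F = 2.
V = 2 + E − F = 2 + 145 − 58 = 89.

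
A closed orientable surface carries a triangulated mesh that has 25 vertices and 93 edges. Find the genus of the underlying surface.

4

Every face is a triangle and each edge borders two faces, so 3F = 2·93, giving F = 62.
χ = V − E + F = 25 − 93 + 62 = -6.
For a closed orientable surface χ = 2 − 2g, so g = (2 − (-6))/2 = 4.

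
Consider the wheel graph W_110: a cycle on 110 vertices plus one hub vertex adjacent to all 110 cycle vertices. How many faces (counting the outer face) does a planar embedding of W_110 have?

111

W_110 has V = 110 + 1 = 111 vertices and E = 2·110 = 220 edges.
By Euler's formula F = 2 − V + E = 2 − 111 + 220 = 111.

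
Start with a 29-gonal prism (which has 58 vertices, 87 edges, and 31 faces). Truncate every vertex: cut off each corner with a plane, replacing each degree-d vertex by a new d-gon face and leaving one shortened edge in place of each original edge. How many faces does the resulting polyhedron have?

89

Truncation replaces each original edge-end by a new vertex, so V′ = 2E = 174.
Each original edge survives, and each old vertex of degree d contributes d new edges; summing degrees gives Σd = 2E, so E′ = E + 2E = 3E = 261.
Each original face survives and each original vertex becomes one new face: F′ = F + V = 89.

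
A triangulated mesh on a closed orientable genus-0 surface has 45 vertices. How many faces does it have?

86

χ = 2 − 2·0 = 2, and every face is a triangle so 3F = 2E.
V − E + F = 2 with E = 3F/2 gives 45 − (3/2 − 1)·F = 2, so F = 86 and E = 129.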